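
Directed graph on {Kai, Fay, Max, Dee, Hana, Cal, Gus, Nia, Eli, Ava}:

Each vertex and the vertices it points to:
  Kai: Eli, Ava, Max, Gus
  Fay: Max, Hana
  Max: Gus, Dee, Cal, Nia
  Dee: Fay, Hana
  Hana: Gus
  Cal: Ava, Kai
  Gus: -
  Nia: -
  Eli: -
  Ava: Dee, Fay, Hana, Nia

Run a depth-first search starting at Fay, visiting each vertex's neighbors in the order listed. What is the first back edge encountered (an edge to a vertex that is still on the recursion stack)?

DFS from Fay (visiting each vertex's neighbors in the order listed); mark gray on enter, black on exit:
Fay gray
  Max gray
    Gus gray
    Gus black
    Dee gray
      Dee→Fay: Fay is gray → back edge
First back edge: Dee → Fay.

Dee→Fay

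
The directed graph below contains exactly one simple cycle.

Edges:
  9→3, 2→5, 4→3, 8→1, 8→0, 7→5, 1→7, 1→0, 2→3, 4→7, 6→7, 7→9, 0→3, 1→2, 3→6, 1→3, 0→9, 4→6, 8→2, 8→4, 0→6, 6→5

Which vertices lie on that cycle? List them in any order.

3, 6, 7, 9

DFS with gray/black marking from 9:
9 gray
  3 gray
    6 gray
      7 gray
        7→9: 9 is gray → back edge
Back edge closes the cycle 9 → 3 → 6 → 7 → 9; its vertices are {3, 6, 7, 9}.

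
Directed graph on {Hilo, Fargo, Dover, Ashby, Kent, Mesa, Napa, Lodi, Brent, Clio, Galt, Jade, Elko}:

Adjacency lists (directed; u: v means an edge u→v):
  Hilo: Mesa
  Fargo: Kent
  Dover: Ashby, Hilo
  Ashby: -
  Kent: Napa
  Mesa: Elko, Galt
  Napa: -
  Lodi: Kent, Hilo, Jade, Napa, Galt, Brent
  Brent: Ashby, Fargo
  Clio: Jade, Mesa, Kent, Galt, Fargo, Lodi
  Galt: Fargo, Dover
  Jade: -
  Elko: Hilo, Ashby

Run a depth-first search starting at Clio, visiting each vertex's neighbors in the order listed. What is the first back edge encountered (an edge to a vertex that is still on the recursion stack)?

Hilo→Mesa

DFS from Clio (visiting each vertex's neighbors in the order listed); mark gray on enter, black on exit:
Clio gray
  Jade gray
  Jade black
  Mesa gray
    Elko gray
      Hilo gray
        Hilo→Mesa: Mesa is gray → back edge
First back edge: Hilo → Mesa.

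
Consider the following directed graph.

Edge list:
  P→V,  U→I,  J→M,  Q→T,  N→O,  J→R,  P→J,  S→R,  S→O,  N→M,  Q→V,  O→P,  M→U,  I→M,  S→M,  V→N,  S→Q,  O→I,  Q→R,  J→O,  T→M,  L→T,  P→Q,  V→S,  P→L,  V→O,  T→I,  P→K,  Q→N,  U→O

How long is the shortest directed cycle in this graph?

3

For each vertex v, BFS finds the shortest path from v back to v.
The shortest such closed walk is P → J → O → P, length 3.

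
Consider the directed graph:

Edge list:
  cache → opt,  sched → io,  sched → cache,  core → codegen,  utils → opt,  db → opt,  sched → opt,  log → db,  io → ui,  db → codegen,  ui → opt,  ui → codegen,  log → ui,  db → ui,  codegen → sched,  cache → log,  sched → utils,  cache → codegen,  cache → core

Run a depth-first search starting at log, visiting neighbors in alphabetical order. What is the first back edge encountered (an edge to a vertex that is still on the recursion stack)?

DFS from log (visiting neighbors in alphabetical order); mark gray on enter, black on exit:
log gray
  db gray
    codegen gray
      sched gray
        cache gray
          cache→codegen: codegen is gray → back edge
First back edge: cache → codegen.

cache->codegen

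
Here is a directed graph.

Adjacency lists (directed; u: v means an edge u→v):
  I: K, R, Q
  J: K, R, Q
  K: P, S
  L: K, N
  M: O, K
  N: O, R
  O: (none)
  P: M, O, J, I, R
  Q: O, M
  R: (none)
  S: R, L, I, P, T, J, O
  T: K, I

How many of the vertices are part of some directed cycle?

A vertex is on a directed cycle iff it belongs to a strongly connected component of size ≥ 2 (or has a self-loop).
The vertices on cycles are {I, J, K, L, M, P, Q, S, T} — 9 in total.

9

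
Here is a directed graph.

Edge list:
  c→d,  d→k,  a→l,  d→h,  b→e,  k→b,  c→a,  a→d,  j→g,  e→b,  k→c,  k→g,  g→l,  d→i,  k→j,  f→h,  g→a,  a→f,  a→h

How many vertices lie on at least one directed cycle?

A vertex is on a directed cycle iff it belongs to a strongly connected component of size ≥ 2 (or has a self-loop).
The vertices on cycles are {a, b, c, d, e, g, j, k} — 8 in total.

8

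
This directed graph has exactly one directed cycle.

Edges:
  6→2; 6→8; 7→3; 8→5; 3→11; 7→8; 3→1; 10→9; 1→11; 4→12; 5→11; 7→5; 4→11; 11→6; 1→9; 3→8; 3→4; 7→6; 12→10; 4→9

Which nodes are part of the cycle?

5, 6, 8, 11

DFS with gray/black marking from 6:
6 gray
  8 gray
    5 gray
      11 gray
        11→6: 6 is gray → back edge
Back edge closes the cycle 6 → 8 → 5 → 11 → 6; its vertices are {5, 6, 8, 11}.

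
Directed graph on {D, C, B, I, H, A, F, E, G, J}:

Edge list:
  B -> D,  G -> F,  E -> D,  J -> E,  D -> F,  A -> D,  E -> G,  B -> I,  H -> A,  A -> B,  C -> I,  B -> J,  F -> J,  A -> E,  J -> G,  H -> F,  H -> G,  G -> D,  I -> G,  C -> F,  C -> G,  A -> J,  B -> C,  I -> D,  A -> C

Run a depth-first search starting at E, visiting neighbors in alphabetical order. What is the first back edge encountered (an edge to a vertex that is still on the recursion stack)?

J→E

DFS from E (visiting neighbors in alphabetical order); mark gray on enter, black on exit:
E gray
  D gray
    F gray
      J gray
        J→E: E is gray → back edge
First back edge: J → E.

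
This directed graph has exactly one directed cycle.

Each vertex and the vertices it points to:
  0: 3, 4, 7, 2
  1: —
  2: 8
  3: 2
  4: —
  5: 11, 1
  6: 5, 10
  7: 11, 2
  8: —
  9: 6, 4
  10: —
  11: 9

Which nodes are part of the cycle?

DFS with gray/black marking from 11:
11 gray
  9 gray
    6 gray
      5 gray
        5→11: 11 is gray → back edge
Back edge closes the cycle 11 → 9 → 6 → 5 → 11; its vertices are {5, 6, 9, 11}.

5, 6, 9, 11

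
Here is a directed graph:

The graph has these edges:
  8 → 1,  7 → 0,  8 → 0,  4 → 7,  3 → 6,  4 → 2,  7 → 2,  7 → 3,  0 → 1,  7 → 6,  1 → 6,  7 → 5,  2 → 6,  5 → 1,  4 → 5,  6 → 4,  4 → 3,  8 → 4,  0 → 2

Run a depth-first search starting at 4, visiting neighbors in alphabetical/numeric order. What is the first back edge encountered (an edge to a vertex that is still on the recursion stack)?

DFS from 4 (visiting neighbors in alphabetical/numeric order); mark gray on enter, black on exit:
4 gray
  2 gray
    6 gray
      6→4: 4 is gray → back edge
First back edge: 6 → 4.

6->4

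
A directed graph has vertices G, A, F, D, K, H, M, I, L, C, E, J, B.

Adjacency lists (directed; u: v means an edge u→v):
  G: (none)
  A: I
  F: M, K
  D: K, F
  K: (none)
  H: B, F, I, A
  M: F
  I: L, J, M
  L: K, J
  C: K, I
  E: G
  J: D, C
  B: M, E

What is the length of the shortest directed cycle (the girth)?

2

For each vertex v, BFS finds the shortest path from v back to v.
The shortest such closed walk is M → F → M, length 2.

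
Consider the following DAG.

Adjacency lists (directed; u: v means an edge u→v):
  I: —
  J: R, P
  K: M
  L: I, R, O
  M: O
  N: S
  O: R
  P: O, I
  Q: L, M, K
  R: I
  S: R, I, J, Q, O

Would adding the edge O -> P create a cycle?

Adding O→P creates a cycle iff P can already reach O.
Path from P: P → O.
So P → … → O → P is a cycle.

Yes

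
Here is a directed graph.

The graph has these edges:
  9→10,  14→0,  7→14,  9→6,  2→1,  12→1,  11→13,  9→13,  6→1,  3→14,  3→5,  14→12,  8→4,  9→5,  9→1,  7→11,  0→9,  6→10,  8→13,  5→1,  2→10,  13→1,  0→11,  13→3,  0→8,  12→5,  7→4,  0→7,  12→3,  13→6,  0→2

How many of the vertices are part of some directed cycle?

9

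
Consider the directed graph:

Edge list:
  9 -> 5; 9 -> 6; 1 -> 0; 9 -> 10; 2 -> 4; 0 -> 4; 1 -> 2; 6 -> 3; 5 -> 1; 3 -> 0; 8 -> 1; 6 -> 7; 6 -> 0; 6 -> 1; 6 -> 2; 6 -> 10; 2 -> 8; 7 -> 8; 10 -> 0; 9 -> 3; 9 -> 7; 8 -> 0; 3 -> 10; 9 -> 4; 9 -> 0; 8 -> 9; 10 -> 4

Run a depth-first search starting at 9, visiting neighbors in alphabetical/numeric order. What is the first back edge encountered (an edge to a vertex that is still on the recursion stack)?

8→1

DFS from 9 (visiting neighbors in alphabetical/numeric order); mark gray on enter, black on exit:
9 gray
  0 gray
    4 gray
    4 black
  0 black
  3 gray
    3→0: 0 black — skip
    10 gray
      10→0: 0 black — skip
      10→4: 4 black — skip
    10 black
  3 black
  9→4: 4 black — skip
  5 gray
    1 gray
      1→0: 0 black — skip
      2 gray
        2→4: 4 black — skip
        8 gray
          8→0: 0 black — skip
          8→1: 1 is gray → back edge
First back edge: 8 → 1.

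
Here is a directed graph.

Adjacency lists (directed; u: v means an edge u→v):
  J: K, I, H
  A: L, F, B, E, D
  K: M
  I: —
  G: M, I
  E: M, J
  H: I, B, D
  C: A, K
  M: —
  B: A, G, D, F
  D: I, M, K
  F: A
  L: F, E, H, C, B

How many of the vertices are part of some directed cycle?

A vertex is on a directed cycle iff it belongs to a strongly connected component of size ≥ 2 (or has a self-loop).
The vertices on cycles are {A, B, C, E, F, H, J, L} — 8 in total.

8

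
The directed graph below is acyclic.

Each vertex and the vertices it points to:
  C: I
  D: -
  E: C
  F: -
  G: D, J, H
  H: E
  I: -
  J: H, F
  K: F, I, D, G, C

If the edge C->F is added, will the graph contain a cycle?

No

Adding C→F creates a cycle iff F can already reach C.
Explore from F: no path reaches C. The graph stays acyclic.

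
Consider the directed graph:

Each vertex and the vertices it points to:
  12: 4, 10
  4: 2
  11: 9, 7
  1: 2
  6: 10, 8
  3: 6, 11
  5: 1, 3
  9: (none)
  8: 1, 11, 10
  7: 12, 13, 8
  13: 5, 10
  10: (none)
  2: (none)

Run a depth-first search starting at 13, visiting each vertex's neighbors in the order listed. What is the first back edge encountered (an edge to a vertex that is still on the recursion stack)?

7->13

DFS from 13 (visiting each vertex's neighbors in the order listed); mark gray on enter, black on exit:
13 gray
  5 gray
    1 gray
      2 gray
      2 black
    1 black
    3 gray
      6 gray
        10 gray
        10 black
        8 gray
          8→1: 1 black — skip
          11 gray
            9 gray
            9 black
            7 gray
              12 gray
                4 gray
                  4→2: 2 black — skip
                4 black
                12→10: 10 black — skip
              12 black
              7→13: 13 is gray → back edge
First back edge: 7 → 13.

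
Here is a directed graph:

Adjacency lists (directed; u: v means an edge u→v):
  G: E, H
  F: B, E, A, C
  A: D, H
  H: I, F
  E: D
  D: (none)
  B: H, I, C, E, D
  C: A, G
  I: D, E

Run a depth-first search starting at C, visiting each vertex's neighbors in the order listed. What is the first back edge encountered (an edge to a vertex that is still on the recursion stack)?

B→H

DFS from C (visiting each vertex's neighbors in the order listed); mark gray on enter, black on exit:
C gray
  A gray
    D gray
    D black
    H gray
      I gray
        I→D: D black — skip
        E gray
          E→D: D black — skip
        E black
      I black
      F gray
        B gray
          B→H: H is gray → back edge
First back edge: B → H.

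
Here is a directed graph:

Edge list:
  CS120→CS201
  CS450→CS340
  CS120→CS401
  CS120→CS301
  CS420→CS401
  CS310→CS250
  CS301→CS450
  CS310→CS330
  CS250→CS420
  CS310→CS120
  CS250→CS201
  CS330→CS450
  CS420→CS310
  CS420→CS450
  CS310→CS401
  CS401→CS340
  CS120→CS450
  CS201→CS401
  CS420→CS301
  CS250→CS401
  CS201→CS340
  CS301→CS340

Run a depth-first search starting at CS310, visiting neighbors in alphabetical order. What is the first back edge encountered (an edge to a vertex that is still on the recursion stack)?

CS420->CS310

DFS from CS310 (visiting neighbors in alphabetical order); mark gray on enter, black on exit:
CS310 gray
  CS120 gray
    CS201 gray
      CS340 gray
      CS340 black
      CS401 gray
        CS401→CS340: CS340 black — skip
      CS401 black
    CS201 black
    CS301 gray
      CS301→CS340: CS340 black — skip
      CS450 gray
        CS450→CS340: CS340 black — skip
      CS450 black
    CS301 black
    CS120→CS401: CS401 black — skip
    CS120→CS450: CS450 black — skip
  CS120 black
  CS250 gray
    CS250→CS201: CS201 black — skip
    CS250→CS401: CS401 black — skip
    CS420 gray
      CS420→CS301: CS301 black — skip
      CS420→CS310: CS310 is gray → back edge
First back edge: CS420 → CS310.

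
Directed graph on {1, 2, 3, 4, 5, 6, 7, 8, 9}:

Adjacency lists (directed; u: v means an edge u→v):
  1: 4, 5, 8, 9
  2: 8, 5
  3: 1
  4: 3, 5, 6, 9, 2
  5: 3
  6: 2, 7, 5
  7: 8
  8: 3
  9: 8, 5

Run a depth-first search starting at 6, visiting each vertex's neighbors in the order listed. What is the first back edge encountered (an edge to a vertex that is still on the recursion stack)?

4→3

DFS from 6 (visiting each vertex's neighbors in the order listed); mark gray on enter, black on exit:
6 gray
  2 gray
    8 gray
      3 gray
        1 gray
          4 gray
            4→3: 3 is gray → back edge
First back edge: 4 → 3.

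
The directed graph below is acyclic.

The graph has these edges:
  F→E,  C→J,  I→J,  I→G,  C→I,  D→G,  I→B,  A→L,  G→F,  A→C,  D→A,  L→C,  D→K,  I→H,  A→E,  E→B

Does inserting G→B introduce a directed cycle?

No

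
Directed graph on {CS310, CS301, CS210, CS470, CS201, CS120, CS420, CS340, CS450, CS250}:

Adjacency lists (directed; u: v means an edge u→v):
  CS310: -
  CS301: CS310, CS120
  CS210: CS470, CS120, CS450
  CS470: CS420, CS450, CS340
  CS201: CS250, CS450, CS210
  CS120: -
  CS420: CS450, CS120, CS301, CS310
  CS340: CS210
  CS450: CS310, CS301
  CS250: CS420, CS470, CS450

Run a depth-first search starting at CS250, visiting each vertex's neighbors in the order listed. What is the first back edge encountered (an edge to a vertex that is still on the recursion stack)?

DFS from CS250 (visiting each vertex's neighbors in the order listed); mark gray on enter, black on exit:
CS250 gray
  CS420 gray
    CS450 gray
      CS310 gray
      CS310 black
      CS301 gray
        CS301→CS310: CS310 black — skip
        CS120 gray
        CS120 black
      CS301 black
    CS450 black
    CS420→CS120: CS120 black — skip
    CS420→CS301: CS301 black — skip
    CS420→CS310: CS310 black — skip
  CS420 black
  CS470 gray
    CS470→CS420: CS420 black — skip
    CS470→CS450: CS450 black — skip
    CS340 gray
      CS210 gray
        CS210→CS470: CS470 is gray → back edge
First back edge: CS210 → CS470.

CS210→CS470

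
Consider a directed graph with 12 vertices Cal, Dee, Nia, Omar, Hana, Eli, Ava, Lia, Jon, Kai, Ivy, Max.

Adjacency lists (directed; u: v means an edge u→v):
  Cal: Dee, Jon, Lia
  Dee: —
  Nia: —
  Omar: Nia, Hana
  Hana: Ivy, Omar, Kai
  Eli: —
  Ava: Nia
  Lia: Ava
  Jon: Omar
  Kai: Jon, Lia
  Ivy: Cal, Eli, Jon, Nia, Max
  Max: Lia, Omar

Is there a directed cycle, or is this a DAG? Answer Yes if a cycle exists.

Yes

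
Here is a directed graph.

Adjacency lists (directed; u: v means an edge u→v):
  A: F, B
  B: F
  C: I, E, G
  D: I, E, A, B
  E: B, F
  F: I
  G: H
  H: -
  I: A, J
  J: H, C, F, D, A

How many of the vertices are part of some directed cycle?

A vertex is on a directed cycle iff it belongs to a strongly connected component of size ≥ 2 (or has a self-loop).
The vertices on cycles are {A, B, C, D, E, F, I, J} — 8 in total.

8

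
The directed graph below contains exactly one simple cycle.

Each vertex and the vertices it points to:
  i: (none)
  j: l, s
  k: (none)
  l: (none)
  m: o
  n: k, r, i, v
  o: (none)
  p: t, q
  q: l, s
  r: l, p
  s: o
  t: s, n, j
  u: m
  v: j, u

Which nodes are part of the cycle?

n, p, r, t

DFS with gray/black marking from n:
n gray
  k gray
  k black
  r gray
    l gray
    l black
    p gray
      t gray
        s gray
          o gray
          o black
        s black
        t→n: n is gray → back edge
Back edge closes the cycle n → r → p → t → n; its vertices are {n, p, r, t}.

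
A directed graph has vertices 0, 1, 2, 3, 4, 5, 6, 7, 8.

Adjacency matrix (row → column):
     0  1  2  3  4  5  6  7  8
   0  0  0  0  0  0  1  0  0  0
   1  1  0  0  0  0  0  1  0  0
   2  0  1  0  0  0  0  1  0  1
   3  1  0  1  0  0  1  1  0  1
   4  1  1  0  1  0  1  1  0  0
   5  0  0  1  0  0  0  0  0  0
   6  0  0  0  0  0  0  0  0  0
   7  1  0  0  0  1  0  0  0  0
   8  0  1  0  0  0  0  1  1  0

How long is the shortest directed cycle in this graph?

4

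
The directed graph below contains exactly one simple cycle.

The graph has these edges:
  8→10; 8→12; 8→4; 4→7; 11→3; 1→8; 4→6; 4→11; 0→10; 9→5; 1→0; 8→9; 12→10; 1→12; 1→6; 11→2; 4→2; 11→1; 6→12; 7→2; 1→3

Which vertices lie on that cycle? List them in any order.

DFS with gray/black marking from 8:
8 gray
  9 gray
    5 gray
    5 black
  9 black
  10 gray
  10 black
  12 gray
    12→10: 10 black — skip
  12 black
  4 gray
    7 gray
      2 gray
      2 black
    7 black
    4→2: 2 black — skip
    6 gray
      6→12: 12 black — skip
    6 black
    11 gray
      3 gray
      3 black
      11→2: 2 black — skip
      1 gray
        1→3: 3 black — skip
        1→6: 6 black — skip
        1→12: 12 black — skip
        1→8: 8 is gray → back edge
Back edge closes the cycle 8 → 4 → 11 → 1 → 8; its vertices are {1, 4, 8, 11}.

1, 4, 8, 11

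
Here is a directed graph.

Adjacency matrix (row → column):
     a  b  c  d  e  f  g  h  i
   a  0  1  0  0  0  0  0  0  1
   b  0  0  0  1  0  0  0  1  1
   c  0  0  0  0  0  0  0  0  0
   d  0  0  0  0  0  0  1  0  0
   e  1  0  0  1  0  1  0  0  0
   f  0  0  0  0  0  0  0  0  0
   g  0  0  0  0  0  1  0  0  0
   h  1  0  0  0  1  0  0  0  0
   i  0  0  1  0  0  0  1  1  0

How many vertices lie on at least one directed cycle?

5

A vertex is on a directed cycle iff it belongs to a strongly connected component of size ≥ 2 (or has a self-loop).
The vertices on cycles are {a, b, e, h, i} — 5 in total.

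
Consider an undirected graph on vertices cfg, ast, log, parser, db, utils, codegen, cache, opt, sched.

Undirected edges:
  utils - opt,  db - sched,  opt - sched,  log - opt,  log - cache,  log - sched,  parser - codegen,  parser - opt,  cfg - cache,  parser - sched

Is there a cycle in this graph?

DFS, tracking each vertex's parent; an edge to a visited non-parent vertex closes a cycle.
Start from codegen:
visit codegen (parent –)
  visit parser (parent codegen)
    visit opt (parent parser)
      opt–parser: parent, skip
      visit sched (parent opt)
        visit log (parent sched)
          log–sched: parent, skip
          log–opt: opt visited and ≠ parent → cycle
Cycle: opt – sched – log – opt.

Yes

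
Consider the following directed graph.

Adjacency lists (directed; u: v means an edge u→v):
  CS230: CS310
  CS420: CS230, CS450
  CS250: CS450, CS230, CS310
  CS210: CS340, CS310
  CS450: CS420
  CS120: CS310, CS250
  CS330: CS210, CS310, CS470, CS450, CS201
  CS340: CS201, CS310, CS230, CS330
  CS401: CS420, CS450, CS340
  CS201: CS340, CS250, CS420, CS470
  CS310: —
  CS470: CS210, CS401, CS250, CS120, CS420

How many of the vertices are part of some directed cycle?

8

A vertex is on a directed cycle iff it belongs to a strongly connected component of size ≥ 2 (or has a self-loop).
The vertices on cycles are {CS201, CS210, CS330, CS340, CS401, CS420, CS450, CS470} — 8 in total.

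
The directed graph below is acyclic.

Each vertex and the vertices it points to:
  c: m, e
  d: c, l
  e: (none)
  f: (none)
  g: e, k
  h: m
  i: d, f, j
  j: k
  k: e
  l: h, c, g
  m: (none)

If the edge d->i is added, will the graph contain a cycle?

Yes

Adding d→i creates a cycle iff i can already reach d.
Path from i: i → d.
So i → … → d → i is a cycle.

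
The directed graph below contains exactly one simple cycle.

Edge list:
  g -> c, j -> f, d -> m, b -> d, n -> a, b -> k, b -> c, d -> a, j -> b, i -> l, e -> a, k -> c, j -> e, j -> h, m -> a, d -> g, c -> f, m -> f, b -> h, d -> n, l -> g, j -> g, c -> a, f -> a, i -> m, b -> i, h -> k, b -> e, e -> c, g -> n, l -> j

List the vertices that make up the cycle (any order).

DFS with gray/black marking from l:
l gray
  g gray
    n gray
      a gray
      a black
    n black
    c gray
      f gray
        f→a: a black — skip
      f black
      c→a: a black — skip
    c black
  g black
  j gray
    j→f: f black — skip
    b gray
      d gray
        m gray
          m→a: a black — skip
          m→f: f black — skip
        m black
        d→n: n black — skip
        d→g: g black — skip
        d→a: a black — skip
      d black
      h gray
        k gray
          k→c: c black — skip
        k black
      h black
      b→c: c black — skip
      i gray
        i→m: m black — skip
        i→l: l is gray → back edge
Back edge closes the cycle l → j → b → i → l; its vertices are {b, i, j, l}.

b, i, j, l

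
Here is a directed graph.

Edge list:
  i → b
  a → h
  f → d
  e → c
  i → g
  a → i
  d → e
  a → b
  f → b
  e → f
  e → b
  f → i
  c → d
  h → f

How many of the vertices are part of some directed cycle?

A vertex is on a directed cycle iff it belongs to a strongly connected component of size ≥ 2 (or has a self-loop).
The vertices on cycles are {c, d, e, f} — 4 in total.

4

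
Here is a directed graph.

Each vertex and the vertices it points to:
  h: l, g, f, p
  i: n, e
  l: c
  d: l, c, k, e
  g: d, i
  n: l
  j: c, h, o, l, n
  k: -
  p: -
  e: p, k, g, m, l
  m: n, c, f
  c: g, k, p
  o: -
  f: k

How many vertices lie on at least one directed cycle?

8

A vertex is on a directed cycle iff it belongs to a strongly connected component of size ≥ 2 (or has a self-loop).
The vertices on cycles are {c, d, e, g, i, l, m, n} — 8 in total.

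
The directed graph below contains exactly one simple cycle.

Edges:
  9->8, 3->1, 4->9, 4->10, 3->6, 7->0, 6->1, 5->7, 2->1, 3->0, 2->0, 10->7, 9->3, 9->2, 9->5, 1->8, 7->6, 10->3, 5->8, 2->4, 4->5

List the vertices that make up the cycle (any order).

DFS with gray/black marking from 2:
2 gray
  1 gray
    8 gray
    8 black
  1 black
  4 gray
    10 gray
      7 gray
        6 gray
          6→1: 1 black — skip
        6 black
        0 gray
        0 black
      7 black
      3 gray
        3→6: 6 black — skip
        3→0: 0 black — skip
        3→1: 1 black — skip
      3 black
    10 black
    5 gray
      5→8: 8 black — skip
      5→7: 7 black — skip
    5 black
    9 gray
      9→3: 3 black — skip
      9→5: 5 black — skip
      9→2: 2 is gray → back edge
Back edge closes the cycle 2 → 4 → 9 → 2; its vertices are {2, 4, 9}.

2, 4, 9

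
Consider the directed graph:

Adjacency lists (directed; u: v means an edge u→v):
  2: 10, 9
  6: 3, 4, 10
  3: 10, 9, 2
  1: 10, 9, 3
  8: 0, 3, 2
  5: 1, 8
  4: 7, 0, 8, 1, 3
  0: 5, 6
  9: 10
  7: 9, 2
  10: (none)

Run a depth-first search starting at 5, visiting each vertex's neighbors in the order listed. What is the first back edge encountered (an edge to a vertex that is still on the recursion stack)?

DFS from 5 (visiting each vertex's neighbors in the order listed); mark gray on enter, black on exit:
5 gray
  1 gray
    10 gray
    10 black
    9 gray
      9→10: 10 black — skip
    9 black
    3 gray
      3→10: 10 black — skip
      3→9: 9 black — skip
      2 gray
        2→10: 10 black — skip
        2→9: 9 black — skip
      2 black
    3 black
  1 black
  8 gray
    0 gray
      0→5: 5 is gray → back edge
First back edge: 0 → 5.

0→5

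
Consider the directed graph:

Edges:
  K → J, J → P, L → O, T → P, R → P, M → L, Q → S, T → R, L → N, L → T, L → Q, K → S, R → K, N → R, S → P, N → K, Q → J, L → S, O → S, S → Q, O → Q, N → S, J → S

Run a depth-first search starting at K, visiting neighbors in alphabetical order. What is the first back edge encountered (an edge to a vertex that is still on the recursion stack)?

Q→J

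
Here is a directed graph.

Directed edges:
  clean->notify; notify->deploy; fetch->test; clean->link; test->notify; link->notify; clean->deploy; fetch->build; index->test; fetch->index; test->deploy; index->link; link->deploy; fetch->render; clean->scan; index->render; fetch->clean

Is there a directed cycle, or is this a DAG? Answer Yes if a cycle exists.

No

DFS with white/gray/black marking, starting from test:
test gray
  notify gray
    deploy gray
    deploy black
  notify black
  test→deploy: deploy black — skip
test black
fetch gray
  build gray
  build black
  render gray
  render black
  fetch→test: test black — skip
  index gray
    index→render: render black — skip
    index→test: test black — skip
    link gray
      link→deploy: deploy black — skip
      link→notify: notify black — skip
    link black
  index black
  clean gray
    clean→notify: notify black — skip
    scan gray
    scan black
    clean→deploy: deploy black — skip
    clean→link: link black — skip
  clean black
fetch black
Every edge goes to a white or black vertex — no back edge, so the graph is acyclic.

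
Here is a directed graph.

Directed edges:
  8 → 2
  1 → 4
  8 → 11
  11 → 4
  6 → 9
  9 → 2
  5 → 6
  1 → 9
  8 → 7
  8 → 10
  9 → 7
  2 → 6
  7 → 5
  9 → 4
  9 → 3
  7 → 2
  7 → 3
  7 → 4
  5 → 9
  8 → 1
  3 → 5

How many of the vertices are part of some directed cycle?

6

A vertex is on a directed cycle iff it belongs to a strongly connected component of size ≥ 2 (or has a self-loop).
The vertices on cycles are {2, 3, 5, 6, 7, 9} — 6 in total.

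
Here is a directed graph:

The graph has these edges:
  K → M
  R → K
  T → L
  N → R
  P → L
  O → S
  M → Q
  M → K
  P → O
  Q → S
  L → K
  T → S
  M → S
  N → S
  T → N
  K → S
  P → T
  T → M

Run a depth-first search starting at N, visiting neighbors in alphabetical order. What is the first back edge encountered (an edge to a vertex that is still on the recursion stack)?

M->K

DFS from N (visiting neighbors in alphabetical order); mark gray on enter, black on exit:
N gray
  R gray
    K gray
      M gray
        M→K: K is gray → back edge
First back edge: M → K.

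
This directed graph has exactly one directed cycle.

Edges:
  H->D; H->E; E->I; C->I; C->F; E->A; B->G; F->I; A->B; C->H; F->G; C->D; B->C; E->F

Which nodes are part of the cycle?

A, B, C, E, H

DFS with gray/black marking from B:
B gray
  C gray
    I gray
    I black
    H gray
      D gray
      D black
      E gray
        A gray
          A→B: B is gray → back edge
Back edge closes the cycle B → C → H → E → A → B; its vertices are {A, B, C, E, H}.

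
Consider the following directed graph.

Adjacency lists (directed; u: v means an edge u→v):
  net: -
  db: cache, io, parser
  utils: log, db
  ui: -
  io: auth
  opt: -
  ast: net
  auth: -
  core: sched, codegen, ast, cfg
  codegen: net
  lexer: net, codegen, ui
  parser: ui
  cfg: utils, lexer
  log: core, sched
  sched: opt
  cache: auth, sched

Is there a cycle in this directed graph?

DFS with white/gray/black marking, starting from ui:
ui gray
ui black
net gray
net black
db gray
  cache gray
    auth gray
    auth black
    sched gray
      opt gray
      opt black
    sched black
  cache black
  io gray
    io→auth: auth black — skip
  io black
  parser gray
    parser→ui: ui black — skip
  parser black
db black
utils gray
  log gray
    core gray
      core→sched: sched black — skip
      codegen gray
        codegen→net: net black — skip
      codegen black
      ast gray
        ast→net: net black — skip
      ast black
      cfg gray
        cfg→utils: utils is gray → back edge
Back edge found, so a cycle exists: utils → log → core → cfg → utils.

Yes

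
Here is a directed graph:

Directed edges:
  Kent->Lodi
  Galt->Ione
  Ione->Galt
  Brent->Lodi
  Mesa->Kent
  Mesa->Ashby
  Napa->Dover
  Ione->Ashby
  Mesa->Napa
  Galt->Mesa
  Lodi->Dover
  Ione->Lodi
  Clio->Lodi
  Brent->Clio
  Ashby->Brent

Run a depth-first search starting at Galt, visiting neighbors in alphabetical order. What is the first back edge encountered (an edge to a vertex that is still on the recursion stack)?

Ione→Galt

DFS from Galt (visiting neighbors in alphabetical order); mark gray on enter, black on exit:
Galt gray
  Ione gray
    Ashby gray
      Brent gray
        Clio gray
          Lodi gray
            Dover gray
            Dover black
          Lodi black
        Clio black
        Brent→Lodi: Lodi black — skip
      Brent black
    Ashby black
    Ione→Galt: Galt is gray → back edge
First back edge: Ione → Galt.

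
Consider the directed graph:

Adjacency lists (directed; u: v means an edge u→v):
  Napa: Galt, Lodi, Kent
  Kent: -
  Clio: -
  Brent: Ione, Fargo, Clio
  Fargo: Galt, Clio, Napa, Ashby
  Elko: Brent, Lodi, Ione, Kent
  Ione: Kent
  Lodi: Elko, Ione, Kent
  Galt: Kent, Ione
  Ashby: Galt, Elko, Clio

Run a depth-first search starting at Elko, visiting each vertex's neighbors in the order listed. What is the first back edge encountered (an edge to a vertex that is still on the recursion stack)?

DFS from Elko (visiting each vertex's neighbors in the order listed); mark gray on enter, black on exit:
Elko gray
  Brent gray
    Ione gray
      Kent gray
      Kent black
    Ione black
    Fargo gray
      Galt gray
        Galt→Kent: Kent black — skip
        Galt→Ione: Ione black — skip
      Galt black
      Clio gray
      Clio black
      Napa gray
        Napa→Galt: Galt black — skip
        Lodi gray
          Lodi→Elko: Elko is gray → back edge
First back edge: Lodi → Elko.

Lodi→Elko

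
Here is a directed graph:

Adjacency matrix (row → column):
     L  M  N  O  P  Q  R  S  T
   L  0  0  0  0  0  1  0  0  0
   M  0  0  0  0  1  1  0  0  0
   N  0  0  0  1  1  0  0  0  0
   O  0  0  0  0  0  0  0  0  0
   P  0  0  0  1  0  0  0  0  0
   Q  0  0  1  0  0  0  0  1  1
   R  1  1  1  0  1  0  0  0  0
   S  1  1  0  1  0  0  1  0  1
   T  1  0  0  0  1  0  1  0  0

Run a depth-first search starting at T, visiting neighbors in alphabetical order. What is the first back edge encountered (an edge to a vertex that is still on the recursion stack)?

DFS from T (visiting neighbors in alphabetical order); mark gray on enter, black on exit:
T gray
  L gray
    Q gray
      N gray
        O gray
        O black
        P gray
          P→O: O black — skip
        P black
      N black
      S gray
        S→L: L is gray → back edge
First back edge: S → L.

S->L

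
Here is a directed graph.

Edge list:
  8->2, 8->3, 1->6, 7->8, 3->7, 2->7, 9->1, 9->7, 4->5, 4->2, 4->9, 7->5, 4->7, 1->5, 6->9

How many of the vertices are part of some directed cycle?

A vertex is on a directed cycle iff it belongs to a strongly connected component of size ≥ 2 (or has a self-loop).
The vertices on cycles are {1, 2, 3, 6, 7, 8, 9} — 7 in total.

7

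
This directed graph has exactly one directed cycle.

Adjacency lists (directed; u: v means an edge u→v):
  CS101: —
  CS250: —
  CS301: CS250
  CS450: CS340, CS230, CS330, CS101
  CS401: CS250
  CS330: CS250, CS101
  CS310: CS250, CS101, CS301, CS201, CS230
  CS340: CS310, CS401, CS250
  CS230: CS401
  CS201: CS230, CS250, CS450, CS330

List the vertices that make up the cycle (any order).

CS201, CS310, CS340, CS450

DFS with gray/black marking from CS310:
CS310 gray
  CS250 gray
  CS250 black
  CS101 gray
  CS101 black
  CS301 gray
    CS301→CS250: CS250 black — skip
  CS301 black
  CS201 gray
    CS230 gray
      CS401 gray
        CS401→CS250: CS250 black — skip
      CS401 black
    CS230 black
    CS201→CS250: CS250 black — skip
    CS450 gray
      CS340 gray
        CS340→CS310: CS310 is gray → back edge
Back edge closes the cycle CS310 → CS201 → CS450 → CS340 → CS310; its vertices are {CS201, CS310, CS340, CS450}.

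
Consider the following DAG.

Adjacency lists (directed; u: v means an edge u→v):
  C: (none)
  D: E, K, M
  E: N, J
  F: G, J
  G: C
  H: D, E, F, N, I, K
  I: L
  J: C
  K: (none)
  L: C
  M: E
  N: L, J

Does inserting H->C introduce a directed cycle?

No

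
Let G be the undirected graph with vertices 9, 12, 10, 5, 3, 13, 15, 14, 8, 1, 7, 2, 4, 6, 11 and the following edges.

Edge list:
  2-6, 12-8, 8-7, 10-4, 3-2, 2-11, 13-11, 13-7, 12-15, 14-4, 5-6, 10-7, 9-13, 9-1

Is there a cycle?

DFS, tracking each vertex's parent; an edge to a visited non-parent vertex closes a cycle.
Start from 1:
visit 1 (parent –)
  visit 9 (parent 1)
    visit 13 (parent 9)
      visit 7 (parent 13)
        7–13: parent, skip
        visit 8 (parent 7)
          8–7: parent, skip
          visit 12 (parent 8)
            visit 15 (parent 12)
              15–12: parent, skip
            12–8: parent, skip
        visit 10 (parent 7)
          visit 4 (parent 10)
            visit 14 (parent 4)
              14–4: parent, skip
            4–10: parent, skip
          10–7: parent, skip
      13–9: parent, skip
      visit 11 (parent 13)
        visit 2 (parent 11)
          visit 3 (parent 2)
            3–2: parent, skip
          2–11: parent, skip
          visit 6 (parent 2)
            6–2: parent, skip
            visit 5 (parent 6)
              5–6: parent, skip
        11–13: parent, skip
    9–1: parent, skip
No non-parent visited neighbor found — the graph is a forest.

No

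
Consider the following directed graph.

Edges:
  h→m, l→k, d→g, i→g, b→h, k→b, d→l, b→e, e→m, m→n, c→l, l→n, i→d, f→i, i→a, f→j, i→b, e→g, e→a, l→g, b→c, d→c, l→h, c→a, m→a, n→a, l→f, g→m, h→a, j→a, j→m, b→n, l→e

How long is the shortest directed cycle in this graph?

For each vertex v, BFS finds the shortest path from v back to v.
The shortest such closed walk is f → i → d → l → f, length 4.

4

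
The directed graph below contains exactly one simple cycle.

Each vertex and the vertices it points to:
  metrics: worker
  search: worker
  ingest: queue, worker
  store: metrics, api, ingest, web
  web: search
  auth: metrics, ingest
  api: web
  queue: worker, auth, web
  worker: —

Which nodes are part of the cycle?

auth, queue, ingest

DFS with gray/black marking from ingest:
ingest gray
  queue gray
    worker gray
    worker black
    auth gray
      metrics gray
        metrics→worker: worker black — skip
      metrics black
      auth→ingest: ingest is gray → back edge
Back edge closes the cycle ingest → queue → auth → ingest; its vertices are {auth, queue, ingest}.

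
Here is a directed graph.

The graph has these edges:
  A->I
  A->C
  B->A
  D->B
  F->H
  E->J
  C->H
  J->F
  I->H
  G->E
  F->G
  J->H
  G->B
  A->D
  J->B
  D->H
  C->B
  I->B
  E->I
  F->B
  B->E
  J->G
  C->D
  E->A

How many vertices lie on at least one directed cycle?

A vertex is on a directed cycle iff it belongs to a strongly connected component of size ≥ 2 (or has a self-loop).
The vertices on cycles are {A, B, C, D, E, F, G, I, J} — 9 in total.

9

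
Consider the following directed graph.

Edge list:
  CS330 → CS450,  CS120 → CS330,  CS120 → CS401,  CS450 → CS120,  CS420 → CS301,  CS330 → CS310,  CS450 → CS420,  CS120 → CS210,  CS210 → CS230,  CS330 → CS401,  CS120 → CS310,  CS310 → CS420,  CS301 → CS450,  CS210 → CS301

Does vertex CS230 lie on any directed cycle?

No

CS230 lies on a cycle iff there is a path from CS230 back to itself.
Exploring from CS230, it never reaches itself; equivalently, its strongly connected component is a singleton.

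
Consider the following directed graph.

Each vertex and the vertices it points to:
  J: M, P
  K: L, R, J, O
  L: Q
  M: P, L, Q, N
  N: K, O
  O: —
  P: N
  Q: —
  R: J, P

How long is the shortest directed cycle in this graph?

For each vertex v, BFS finds the shortest path from v back to v.
The shortest such closed walk is N → K → J → P → N, length 4.

4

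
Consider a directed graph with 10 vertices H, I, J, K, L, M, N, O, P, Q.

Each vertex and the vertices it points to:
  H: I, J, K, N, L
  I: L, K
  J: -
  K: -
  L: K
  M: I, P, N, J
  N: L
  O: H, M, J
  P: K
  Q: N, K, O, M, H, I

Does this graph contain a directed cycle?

No

DFS with white/gray/black marking, starting from J:
J gray
J black
H gray
  I gray
    L gray
      K gray
      K black
    L black
    I→K: K black — skip
  I black
  H→J: J black — skip
  H→K: K black — skip
  N gray
    N→L: L black — skip
  N black
  H→L: L black — skip
H black
M gray
  M→I: I black — skip
  P gray
    P→K: K black — skip
  P black
  M→N: N black — skip
  M→J: J black — skip
M black
O gray
  O→H: H black — skip
  O→M: M black — skip
  O→J: J black — skip
O black
Q gray
  Q→N: N black — skip
  Q→K: K black — skip
  Q→O: O black — skip
  Q→M: M black — skip
  Q→H: H black — skip
  Q→I: I black — skip
Q black
Every edge goes to a white or black vertex — no back edge, so the graph is acyclic.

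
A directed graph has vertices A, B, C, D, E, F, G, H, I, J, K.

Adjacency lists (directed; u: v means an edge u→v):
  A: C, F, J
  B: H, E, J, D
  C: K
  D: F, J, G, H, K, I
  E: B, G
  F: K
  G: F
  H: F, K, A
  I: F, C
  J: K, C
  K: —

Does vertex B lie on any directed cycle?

B is on a cycle iff B can reach itself via ≥1 edge.
B → E → B — yes.

Yes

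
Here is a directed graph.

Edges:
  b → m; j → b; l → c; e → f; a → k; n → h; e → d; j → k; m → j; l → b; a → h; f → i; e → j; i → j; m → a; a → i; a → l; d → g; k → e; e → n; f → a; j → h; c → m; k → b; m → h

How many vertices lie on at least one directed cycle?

10

A vertex is on a directed cycle iff it belongs to a strongly connected component of size ≥ 2 (or has a self-loop).
The vertices on cycles are {a, b, c, e, f, i, j, k, l, m} — 10 in total.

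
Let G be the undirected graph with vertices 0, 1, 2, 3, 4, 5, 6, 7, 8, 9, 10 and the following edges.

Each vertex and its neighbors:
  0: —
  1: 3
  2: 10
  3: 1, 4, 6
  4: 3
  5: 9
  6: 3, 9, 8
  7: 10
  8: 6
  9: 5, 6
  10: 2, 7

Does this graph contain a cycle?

No

DFS, tracking each vertex's parent; an edge to a visited non-parent vertex closes a cycle.
Start from 9:
visit 9 (parent –)
  visit 5 (parent 9)
    5–9: parent, skip
  visit 6 (parent 9)
    visit 3 (parent 6)
      visit 1 (parent 3)
        1–3: parent, skip
      visit 4 (parent 3)
        4–3: parent, skip
      3–6: parent, skip
    6–9: parent, skip
    visit 8 (parent 6)
      8–6: parent, skip
visit 0 (parent –)
visit 2 (parent –)
  visit 10 (parent 2)
    10–2: parent, skip
    visit 7 (parent 10)
      7–10: parent, skip
No non-parent visited neighbor found — the graph is a forest.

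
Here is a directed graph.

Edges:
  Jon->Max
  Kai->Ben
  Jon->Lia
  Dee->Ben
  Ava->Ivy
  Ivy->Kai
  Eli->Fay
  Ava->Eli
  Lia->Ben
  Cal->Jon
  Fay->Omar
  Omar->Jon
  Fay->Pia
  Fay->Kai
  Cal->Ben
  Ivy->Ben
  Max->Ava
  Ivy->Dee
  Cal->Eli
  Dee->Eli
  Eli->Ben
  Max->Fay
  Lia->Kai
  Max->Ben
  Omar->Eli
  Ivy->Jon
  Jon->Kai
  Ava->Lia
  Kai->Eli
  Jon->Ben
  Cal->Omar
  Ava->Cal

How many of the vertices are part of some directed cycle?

11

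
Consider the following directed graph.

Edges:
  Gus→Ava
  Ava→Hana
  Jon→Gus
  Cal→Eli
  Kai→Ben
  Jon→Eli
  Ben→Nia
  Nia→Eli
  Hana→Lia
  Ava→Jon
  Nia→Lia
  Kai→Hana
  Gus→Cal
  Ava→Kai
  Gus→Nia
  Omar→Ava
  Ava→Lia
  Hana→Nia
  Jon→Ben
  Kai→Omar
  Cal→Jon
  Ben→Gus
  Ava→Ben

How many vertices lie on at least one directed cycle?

7

A vertex is on a directed cycle iff it belongs to a strongly connected component of size ≥ 2 (or has a self-loop).
The vertices on cycles are {Ava, Ben, Cal, Gus, Jon, Kai, Omar} — 7 in total.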